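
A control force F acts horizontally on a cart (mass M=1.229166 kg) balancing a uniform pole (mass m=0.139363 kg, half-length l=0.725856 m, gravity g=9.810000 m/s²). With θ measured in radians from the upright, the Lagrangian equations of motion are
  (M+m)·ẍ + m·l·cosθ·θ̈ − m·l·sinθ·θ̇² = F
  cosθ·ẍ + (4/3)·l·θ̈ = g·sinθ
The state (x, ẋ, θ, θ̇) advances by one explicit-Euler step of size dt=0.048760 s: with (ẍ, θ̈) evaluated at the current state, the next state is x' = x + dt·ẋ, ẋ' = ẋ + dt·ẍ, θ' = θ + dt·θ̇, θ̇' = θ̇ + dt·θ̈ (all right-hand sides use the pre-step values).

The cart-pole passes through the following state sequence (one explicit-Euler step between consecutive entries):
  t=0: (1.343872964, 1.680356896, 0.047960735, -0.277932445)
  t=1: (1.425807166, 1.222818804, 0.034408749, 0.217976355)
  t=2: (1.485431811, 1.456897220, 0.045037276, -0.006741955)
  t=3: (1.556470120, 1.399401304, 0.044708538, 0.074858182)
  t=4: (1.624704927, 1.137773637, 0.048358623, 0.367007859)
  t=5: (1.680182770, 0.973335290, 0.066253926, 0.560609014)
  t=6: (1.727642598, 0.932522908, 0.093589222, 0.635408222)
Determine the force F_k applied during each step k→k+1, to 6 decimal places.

step 0→1:
  ẍ = (ẋ'−ẋ)/dt = (1.222818804−1.680356896)/0.048760 = -9.383472
  θ̈ = (θ̇'−θ̇)/dt = (0.217976355−-0.277932445)/0.048760 = 10.170402
  sinθ=0.047942, cosθ=0.998850
  F = (M+m)·ẍ + m·l·cosθ·θ̈ − m·l·sinθ·θ̇² = -12.841553 + 1.027629 − 0.000375 = -11.814299
step 1→2:
  ẍ = (ẋ'−ẋ)/dt = (1.456897220−1.222818804)/0.048760 = 4.800624
  θ̈ = (θ̇'−θ̇)/dt = (-0.006741955−0.217976355)/0.048760 = -4.608661
  sinθ=0.034402, cosθ=0.999408
  F = (M+m)·ẍ + m·l·cosθ·θ̈ − m·l·sinθ·θ̇² = 6.569793 + -0.465925 − 0.000165 = 6.103703
step 2→3:
  ẍ = (ẋ'−ẋ)/dt = (1.399401304−1.456897220)/0.048760 = -1.179162
  θ̈ = (θ̇'−θ̇)/dt = (0.074858182−-0.006741955)/0.048760 = 1.673506
  sinθ=0.045022, cosθ=0.998986
  F = (M+m)·ẍ + m·l·cosθ·θ̈ − m·l·sinθ·θ̇² = -1.613717 + 0.169116 − 0.000000 = -1.444601
step 3→4:
  ẍ = (ẋ'−ẋ)/dt = (1.137773637−1.399401304)/0.048760 = -5.365621
  θ̈ = (θ̇'−θ̇)/dt = (0.367007859−0.074858182)/0.048760 = 5.991585
  sinθ=0.044694, cosθ=0.999001
  F = (M+m)·ẍ + m·l·cosθ·θ̈ − m·l·sinθ·θ̇² = -7.343008 + 0.605488 − 0.000025 = -6.737545
step 4→5:
  ẍ = (ẋ'−ẋ)/dt = (0.973335290−1.137773637)/0.048760 = -3.372403
  θ̈ = (θ̇'−θ̇)/dt = (0.560609014−0.367007859)/0.048760 = 3.970491
  sinθ=0.048340, cosθ=0.998831
  F = (M+m)·ẍ + m·l·cosθ·θ̈ − m·l·sinθ·θ̇² = -4.615231 + 0.401175 − 0.000659 = -4.214714
step 5→6:
  ẍ = (ẋ'−ẋ)/dt = (0.932522908−0.973335290)/0.048760 = -0.837005
  θ̈ = (θ̇'−θ̇)/dt = (0.635408222−0.560609014)/0.048760 = 1.534028
  sinθ=0.066205, cosθ=0.997806
  F = (M+m)·ẍ + m·l·cosθ·θ̈ − m·l·sinθ·θ̇² = -1.145466 + 0.154838 − 0.002105 = -0.992733

F_0 = -11.814299 N
F_1 = 6.103703 N
F_2 = -1.444601 N
F_3 = -6.737545 N
F_4 = -4.214714 N
F_5 = -0.992733 N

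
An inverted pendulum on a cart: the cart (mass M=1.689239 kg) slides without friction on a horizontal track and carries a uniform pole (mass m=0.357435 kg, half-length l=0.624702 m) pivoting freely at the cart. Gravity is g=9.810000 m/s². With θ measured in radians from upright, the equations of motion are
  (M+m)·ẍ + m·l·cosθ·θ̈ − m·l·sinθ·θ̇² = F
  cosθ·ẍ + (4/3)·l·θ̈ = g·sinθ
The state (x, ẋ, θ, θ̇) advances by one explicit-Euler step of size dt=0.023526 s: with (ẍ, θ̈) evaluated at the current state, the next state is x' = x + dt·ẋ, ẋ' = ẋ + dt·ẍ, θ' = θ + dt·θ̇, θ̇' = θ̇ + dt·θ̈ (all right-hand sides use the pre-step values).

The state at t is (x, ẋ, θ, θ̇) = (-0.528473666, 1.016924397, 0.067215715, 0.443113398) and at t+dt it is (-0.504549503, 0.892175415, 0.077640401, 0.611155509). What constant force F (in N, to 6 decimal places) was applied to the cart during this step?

F = -9.264317 N

ẍ = (ẋ'−ẋ)/dt = (0.892175415−1.016924397)/0.023526 = -5.302601
θ̈ = (θ̇'−θ̇)/dt = (0.611155509−0.443113398)/0.023526 = 7.142825
sinθ=0.067165, cosθ=0.997742
F = (M+m)·ẍ + m·l·cosθ·θ̈ − m·l·sinθ·θ̇² = -10.852695 + 1.591323 − 0.002945 = -9.264317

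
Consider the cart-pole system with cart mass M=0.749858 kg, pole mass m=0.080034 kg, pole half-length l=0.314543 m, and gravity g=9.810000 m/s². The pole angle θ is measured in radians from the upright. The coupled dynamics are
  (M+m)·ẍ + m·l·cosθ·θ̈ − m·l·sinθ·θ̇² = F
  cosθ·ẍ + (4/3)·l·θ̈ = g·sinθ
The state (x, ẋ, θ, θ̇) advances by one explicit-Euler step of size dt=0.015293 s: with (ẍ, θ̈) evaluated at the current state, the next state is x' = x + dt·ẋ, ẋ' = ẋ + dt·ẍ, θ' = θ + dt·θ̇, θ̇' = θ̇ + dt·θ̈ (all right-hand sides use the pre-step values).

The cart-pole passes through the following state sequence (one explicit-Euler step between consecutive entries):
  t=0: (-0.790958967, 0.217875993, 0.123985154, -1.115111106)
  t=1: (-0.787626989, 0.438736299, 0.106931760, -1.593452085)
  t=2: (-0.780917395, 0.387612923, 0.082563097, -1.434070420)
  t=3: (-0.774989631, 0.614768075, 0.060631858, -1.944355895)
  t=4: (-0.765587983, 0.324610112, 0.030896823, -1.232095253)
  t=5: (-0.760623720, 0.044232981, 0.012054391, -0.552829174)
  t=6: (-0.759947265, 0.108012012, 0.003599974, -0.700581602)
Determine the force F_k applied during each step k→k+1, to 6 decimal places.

F_0 = 11.200001 N
F_1 = -2.520227 N
F_2 = 11.485432 N
F_3 = -14.581205 N
F_4 = -14.098543 N
F_5 = 3.217748 N

step 0→1:
  ẍ = (ẋ'−ẋ)/dt = (0.438736299−0.217875993)/0.015293 = 14.441922
  θ̈ = (θ̇'−θ̇)/dt = (-1.593452085−-1.115111106)/0.015293 = -31.278427
  sinθ=0.123668, cosθ=0.992324
  F = (M+m)·ẍ + m·l·cosθ·θ̈ − m·l·sinθ·θ̇² = 11.985235 + -0.781363 − 0.003871 = 11.200001
step 1→2:
  ẍ = (ẋ'−ẋ)/dt = (0.387612923−0.438736299)/0.015293 = -3.342927
  θ̈ = (θ̇'−θ̇)/dt = (-1.434070420−-1.593452085)/0.015293 = 10.421870
  sinθ=0.106728, cosθ=0.994288
  F = (M+m)·ẍ + m·l·cosθ·θ̈ − m·l·sinθ·θ̇² = -2.774268 + 0.260863 − 0.006822 = -2.520227
step 2→3:
  ẍ = (ẋ'−ẋ)/dt = (0.614768075−0.387612923)/0.015293 = 14.853538
  θ̈ = (θ̇'−θ̇)/dt = (-1.944355895−-1.434070420)/0.015293 = -33.367258
  sinθ=0.082469, cosθ=0.996594
  F = (M+m)·ẍ + m·l·cosθ·θ̈ − m·l·sinθ·θ̇² = 12.326832 + -0.837130 − 0.004270 = 11.485432
step 3→4:
  ẍ = (ẋ'−ẋ)/dt = (0.324610112−0.614768075)/0.015293 = -18.973253
  θ̈ = (θ̇'−θ̇)/dt = (-1.232095253−-1.944355895)/0.015293 = 46.574292
  sinθ=0.060595, cosθ=0.998162
  F = (M+m)·ẍ + m·l·cosθ·θ̈ − m·l·sinθ·θ̇² = -15.745751 + 1.170313 − 0.005767 = -14.581205
step 4→5:
  ẍ = (ẋ'−ẋ)/dt = (0.044232981−0.324610112)/0.015293 = -18.333691
  θ̈ = (θ̇'−θ̇)/dt = (-0.552829174−-1.232095253)/0.015293 = 44.416797
  sinθ=0.030892, cosθ=0.999523
  F = (M+m)·ẍ + m·l·cosθ·θ̈ − m·l·sinθ·θ̇² = -15.214983 + 1.117621 − 0.001181 = -14.098543
step 5→6:
  ẍ = (ẋ'−ẋ)/dt = (0.108012012−0.044232981)/0.015293 = 4.170472
  θ̈ = (θ̇'−θ̇)/dt = (-0.700581602−-0.552829174)/0.015293 = -9.661442
  sinθ=0.012054, cosθ=0.999927
  F = (M+m)·ẍ + m·l·cosθ·θ̈ − m·l·sinθ·θ̇² = 3.461042 + -0.243201 − 0.000093 = 3.217748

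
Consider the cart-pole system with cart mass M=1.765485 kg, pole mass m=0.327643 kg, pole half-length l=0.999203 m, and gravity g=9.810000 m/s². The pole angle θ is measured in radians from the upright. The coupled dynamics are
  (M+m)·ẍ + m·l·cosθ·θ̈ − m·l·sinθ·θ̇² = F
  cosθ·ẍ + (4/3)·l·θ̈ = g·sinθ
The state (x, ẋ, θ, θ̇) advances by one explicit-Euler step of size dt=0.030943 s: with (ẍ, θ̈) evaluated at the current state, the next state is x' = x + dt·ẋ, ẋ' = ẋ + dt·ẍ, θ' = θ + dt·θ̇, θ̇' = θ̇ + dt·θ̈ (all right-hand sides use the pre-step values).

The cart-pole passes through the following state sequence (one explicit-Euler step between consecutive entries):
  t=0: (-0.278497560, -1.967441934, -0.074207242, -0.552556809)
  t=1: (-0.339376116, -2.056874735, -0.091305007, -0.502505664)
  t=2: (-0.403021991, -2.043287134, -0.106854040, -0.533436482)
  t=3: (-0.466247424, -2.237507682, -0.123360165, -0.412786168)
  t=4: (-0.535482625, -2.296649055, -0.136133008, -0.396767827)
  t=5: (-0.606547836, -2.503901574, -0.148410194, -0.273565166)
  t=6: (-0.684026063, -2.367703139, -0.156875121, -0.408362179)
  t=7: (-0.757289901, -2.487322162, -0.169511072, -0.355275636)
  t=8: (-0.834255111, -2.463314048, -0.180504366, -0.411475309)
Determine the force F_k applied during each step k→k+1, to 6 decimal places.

step 0→1:
  ẍ = (ẋ'−ẋ)/dt = (-2.056874735−-1.967441934)/0.030943 = -2.890243
  θ̈ = (θ̇'−θ̇)/dt = (-0.502505664−-0.552556809)/0.030943 = 1.617527
  sinθ=-0.074139, cosθ=0.997248
  F = (M+m)·ẍ + m·l·cosθ·θ̈ − m·l·sinθ·θ̇² = -6.049649 + 0.528092 − -0.007411 = -5.514147
step 1→2:
  ẍ = (ẋ'−ẋ)/dt = (-2.043287134−-2.056874735)/0.030943 = 0.439117
  θ̈ = (θ̇'−θ̇)/dt = (-0.533436482−-0.502505664)/0.030943 = -0.999606
  sinθ=-0.091178, cosθ=0.995835
  F = (M+m)·ẍ + m·l·cosθ·θ̈ − m·l·sinθ·θ̇² = 0.919128 + -0.325890 − -0.007538 = 0.600776
step 2→3:
  ẍ = (ẋ'−ẋ)/dt = (-2.237507682−-2.043287134)/0.030943 = -6.276720
  θ̈ = (θ̇'−θ̇)/dt = (-0.412786168−-0.533436482)/0.030943 = 3.899115
  sinθ=-0.106651, cosθ=0.994297
  F = (M+m)·ẍ + m·l·cosθ·θ̈ − m·l·sinθ·θ̇² = -13.137978 + 1.269219 − -0.009935 = -11.858824
step 3→4:
  ẍ = (ẋ'−ẋ)/dt = (-2.296649055−-2.237507682)/0.030943 = -1.911301
  θ̈ = (θ̇'−θ̇)/dt = (-0.396767827−-0.412786168)/0.030943 = 0.517673
  sinθ=-0.123048, cosθ=0.992401
  F = (M+m)·ẍ + m·l·cosθ·θ̈ − m·l·sinθ·θ̇² = -4.000597 + 0.168189 − -0.006864 = -3.825544
step 4→5:
  ẍ = (ẋ'−ẋ)/dt = (-2.503901574−-2.296649055)/0.030943 = -6.697881
  θ̈ = (θ̇'−θ̇)/dt = (-0.273565166−-0.396767827)/0.030943 = 3.981600
  sinθ=-0.135713, cosθ=0.990748
  F = (M+m)·ẍ + m·l·cosθ·θ̈ − m·l·sinθ·θ̇² = -14.019521 + 1.291444 − -0.006994 = -12.721083
step 5→6:
  ẍ = (ẋ'−ẋ)/dt = (-2.367703139−-2.503901574)/0.030943 = 4.401591
  θ̈ = (θ̇'−θ̇)/dt = (-0.408362179−-0.273565166)/0.030943 = -4.356301
  sinθ=-0.147866, cosθ=0.989007
  F = (M+m)·ẍ + m·l·cosθ·θ̈ − m·l·sinθ·θ̇² = 9.213094 + -1.410497 − -0.003623 = 7.806220
step 6→7:
  ẍ = (ẋ'−ẋ)/dt = (-2.487322162−-2.367703139)/0.030943 = -3.865786
  θ̈ = (θ̇'−θ̇)/dt = (-0.355275636−-0.408362179)/0.030943 = 1.715624
  sinθ=-0.156232, cosθ=0.987720
  F = (M+m)·ẍ + m·l·cosθ·θ̈ − m·l·sinθ·θ̇² = -8.091585 + 0.554767 − -0.008529 = -7.528289
step 7→8:
  ẍ = (ẋ'−ẋ)/dt = (-2.463314048−-2.487322162)/0.030943 = 0.775882
  θ̈ = (θ̇'−θ̇)/dt = (-0.411475309−-0.355275636)/0.030943 = -1.816232
  sinθ=-0.168700, cosθ=0.985667
  F = (M+m)·ẍ + m·l·cosθ·θ̈ − m·l·sinθ·θ̇² = 1.624020 + -0.586079 − -0.006971 = 1.044912

F_0 = -5.514147 N
F_1 = 0.600776 N
F_2 = -11.858824 N
F_3 = -3.825544 N
F_4 = -12.721083 N
F_5 = 7.806220 N
F_6 = -7.528289 N
F_7 = 1.044912 N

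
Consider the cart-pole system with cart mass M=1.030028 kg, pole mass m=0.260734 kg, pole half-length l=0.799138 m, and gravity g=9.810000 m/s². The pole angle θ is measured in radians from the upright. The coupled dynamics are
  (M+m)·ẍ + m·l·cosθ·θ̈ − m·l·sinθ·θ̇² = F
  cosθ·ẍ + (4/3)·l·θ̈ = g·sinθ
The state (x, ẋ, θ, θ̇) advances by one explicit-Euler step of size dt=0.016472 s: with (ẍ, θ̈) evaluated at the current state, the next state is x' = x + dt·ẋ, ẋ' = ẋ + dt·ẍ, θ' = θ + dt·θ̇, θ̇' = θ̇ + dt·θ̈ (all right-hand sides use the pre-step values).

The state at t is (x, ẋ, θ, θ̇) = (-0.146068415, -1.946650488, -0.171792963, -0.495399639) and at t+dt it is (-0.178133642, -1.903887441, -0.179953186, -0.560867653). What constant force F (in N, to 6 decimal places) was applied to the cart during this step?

F = 2.543749 N

ẍ = (ẋ'−ẋ)/dt = (-1.903887441−-1.946650488)/0.016472 = 2.596105
θ̈ = (θ̇'−θ̇)/dt = (-0.560867653−-0.495399639)/0.016472 = -3.974503
sinθ=-0.170949, cosθ=0.985280
F = (M+m)·ẍ + m·l·cosθ·θ̈ − m·l·sinθ·θ̇² = 3.350954 + -0.815947 − -0.008742 = 2.543749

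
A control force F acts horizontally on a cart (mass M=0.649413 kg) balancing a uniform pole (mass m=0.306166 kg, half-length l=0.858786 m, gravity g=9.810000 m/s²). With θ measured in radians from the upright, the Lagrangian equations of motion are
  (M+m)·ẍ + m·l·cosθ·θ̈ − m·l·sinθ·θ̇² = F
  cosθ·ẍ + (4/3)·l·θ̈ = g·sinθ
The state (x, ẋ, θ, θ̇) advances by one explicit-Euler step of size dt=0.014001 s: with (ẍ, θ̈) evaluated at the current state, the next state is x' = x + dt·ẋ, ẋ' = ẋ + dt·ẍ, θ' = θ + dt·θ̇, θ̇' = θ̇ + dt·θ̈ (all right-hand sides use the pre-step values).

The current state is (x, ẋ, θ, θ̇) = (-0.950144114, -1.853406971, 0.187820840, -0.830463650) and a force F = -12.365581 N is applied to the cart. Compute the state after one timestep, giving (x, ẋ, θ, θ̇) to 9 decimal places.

(-0.976093665, -2.096528873, 0.176193518, -0.599475972)

sinθ=0.186718504, cosθ=0.982413457
temp = (F + m·l·θ̇²·sinθ)/(M+m) = (-12.365581 + 0.033858720)/0.955579 = -12.904974137
θ̈ = (g·sinθ − cosθ·temp)/(l·(4/3 − m·cos²θ/(M+m))) = 16.497941454
ẍ = temp − m·l·θ̈·cosθ/(M+m) = -17.364609801
Euler: x'=-0.950144114+0.014001·-1.853406971=-0.976093665, ẋ'=-1.853406971+0.014001·-17.364609801=-2.096528873
       θ'=0.187820840+0.014001·-0.830463650=0.176193518, θ̇'=-0.830463650+0.014001·16.497941454=-0.599475972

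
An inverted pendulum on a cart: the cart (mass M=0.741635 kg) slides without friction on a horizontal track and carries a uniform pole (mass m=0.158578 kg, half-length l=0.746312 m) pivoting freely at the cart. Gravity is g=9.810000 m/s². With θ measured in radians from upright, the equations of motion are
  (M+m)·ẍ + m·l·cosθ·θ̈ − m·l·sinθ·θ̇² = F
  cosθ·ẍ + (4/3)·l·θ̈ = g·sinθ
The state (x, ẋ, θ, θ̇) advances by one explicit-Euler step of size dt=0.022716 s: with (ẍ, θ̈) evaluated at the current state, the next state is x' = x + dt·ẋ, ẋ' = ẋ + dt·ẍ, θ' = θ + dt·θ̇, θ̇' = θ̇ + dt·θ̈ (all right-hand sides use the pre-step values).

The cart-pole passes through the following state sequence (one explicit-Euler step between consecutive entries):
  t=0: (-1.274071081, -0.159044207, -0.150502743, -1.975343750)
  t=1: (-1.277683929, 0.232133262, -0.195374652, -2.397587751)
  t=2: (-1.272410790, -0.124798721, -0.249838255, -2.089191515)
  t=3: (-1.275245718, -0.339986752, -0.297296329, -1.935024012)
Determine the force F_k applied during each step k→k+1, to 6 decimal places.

F_0 = 13.396230 N
F_1 = -12.436641 N
F_2 = -7.621711 N

step 0→1:
  ẍ = (ẋ'−ẋ)/dt = (0.232133262−-0.159044207)/0.022716 = 17.220350
  θ̈ = (θ̇'−θ̇)/dt = (-2.397587751−-1.975343750)/0.022716 = -18.587956
  sinθ=-0.149935, cosθ=0.988696
  F = (M+m)·ẍ + m·l·cosθ·θ̈ − m·l·sinθ·θ̇² = 15.501983 + -2.174992 − -0.069239 = 13.396230
step 1→2:
  ẍ = (ẋ'−ẋ)/dt = (-0.124798721−0.232133262)/0.022716 = -15.712801
  θ̈ = (θ̇'−θ̇)/dt = (-2.089191515−-2.397587751)/0.022716 = 13.576168
  sinθ=-0.194134, cosθ=0.980975
  F = (M+m)·ẍ + m·l·cosθ·θ̈ − m·l·sinθ·θ̇² = -14.144868 + 1.576154 − -0.132073 = -12.436641
step 2→3:
  ẍ = (ẋ'−ẋ)/dt = (-0.339986752−-0.124798721)/0.022716 = -9.472972
  θ̈ = (θ̇'−θ̇)/dt = (-1.935024012−-2.089191515)/0.022716 = 6.786736
  sinθ=-0.247247, cosθ=0.968952
  F = (M+m)·ẍ + m·l·cosθ·θ̈ − m·l·sinθ·θ̇² = -8.527693 + 0.778264 − -0.127718 = -7.621711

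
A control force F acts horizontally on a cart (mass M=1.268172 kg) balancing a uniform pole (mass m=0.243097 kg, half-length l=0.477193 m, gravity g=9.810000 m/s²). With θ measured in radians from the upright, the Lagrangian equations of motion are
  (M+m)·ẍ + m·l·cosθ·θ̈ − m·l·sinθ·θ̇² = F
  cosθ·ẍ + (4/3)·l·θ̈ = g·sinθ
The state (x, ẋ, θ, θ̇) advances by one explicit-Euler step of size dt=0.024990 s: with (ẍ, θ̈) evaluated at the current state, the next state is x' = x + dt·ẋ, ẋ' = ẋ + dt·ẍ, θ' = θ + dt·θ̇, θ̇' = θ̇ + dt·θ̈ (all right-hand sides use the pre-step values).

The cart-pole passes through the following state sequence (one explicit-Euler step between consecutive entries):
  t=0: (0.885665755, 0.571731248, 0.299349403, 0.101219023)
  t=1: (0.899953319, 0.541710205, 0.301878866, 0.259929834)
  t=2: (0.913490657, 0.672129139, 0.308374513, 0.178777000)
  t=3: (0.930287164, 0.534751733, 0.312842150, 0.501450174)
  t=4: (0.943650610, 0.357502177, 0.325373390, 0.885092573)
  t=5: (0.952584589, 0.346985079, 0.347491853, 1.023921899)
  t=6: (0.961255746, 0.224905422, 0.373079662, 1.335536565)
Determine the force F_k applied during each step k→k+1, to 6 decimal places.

step 0→1:
  ẍ = (ẋ'−ẋ)/dt = (0.541710205−0.571731248)/0.024990 = -1.201322
  θ̈ = (θ̇'−θ̇)/dt = (0.259929834−0.101219023)/0.024990 = 6.350973
  sinθ=0.294899, cosθ=0.955529
  F = (M+m)·ẍ + m·l·cosθ·θ̈ − m·l·sinθ·θ̇² = -1.815521 + 0.703976 − 0.000350 = -1.111896
step 1→2:
  ẍ = (ẋ'−ẋ)/dt = (0.672129139−0.541710205)/0.024990 = 5.218845
  θ̈ = (θ̇'−θ̇)/dt = (0.178777000−0.259929834)/0.024990 = -3.247412
  sinθ=0.297315, cosθ=0.954780
  F = (M+m)·ẍ + m·l·cosθ·θ̈ − m·l·sinθ·θ̇² = 7.887079 + -0.359678 − 0.002330 = 7.525070
step 2→3:
  ẍ = (ẋ'−ẋ)/dt = (0.534751733−0.672129139)/0.024990 = -5.497295
  θ̈ = (θ̇'−θ̇)/dt = (0.501450174−0.178777000)/0.024990 = 12.912092
  sinθ=0.303510, cosθ=0.952828
  F = (M+m)·ẍ + m·l·cosθ·θ̈ − m·l·sinθ·θ̇² = -8.307892 + 1.427200 − 0.001125 = -6.881817
step 3→4:
  ẍ = (ẋ'−ẋ)/dt = (0.357502177−0.534751733)/0.024990 = -7.092819
  θ̈ = (θ̇'−θ̇)/dt = (0.885092573−0.501450174)/0.024990 = 15.351837
  sinθ=0.307764, cosθ=0.951463
  F = (M+m)·ẍ + m·l·cosθ·θ̈ − m·l·sinθ·θ̇² = -10.719158 + 1.694438 − 0.008977 = -9.033697
step 4→5:
  ẍ = (ẋ'−ẋ)/dt = (0.346985079−0.357502177)/0.024990 = -0.420852
  θ̈ = (θ̇'−θ̇)/dt = (1.023921899−0.885092573)/0.024990 = 5.555395
  sinθ=0.319663, cosθ=0.947531
  F = (M+m)·ẍ + m·l·cosθ·θ̈ − m·l·sinθ·θ̇² = -0.636021 + 0.610636 − 0.029050 = -0.054435
step 5→6:
  ẍ = (ẋ'−ẋ)/dt = (0.224905422−0.346985079)/0.024990 = -4.885140
  θ̈ = (θ̇'−θ̇)/dt = (1.335536565−1.023921899)/0.024990 = 12.469574
  sinθ=0.340541, cosθ=0.940230
  F = (M+m)·ẍ + m·l·cosθ·θ̈ − m·l·sinθ·θ̇² = -7.382761 + 1.360064 − 0.041417 = -6.064114

F_0 = -1.111896 N
F_1 = 7.525070 N
F_2 = -6.881817 N
F_3 = -9.033697 N
F_4 = -0.054435 N
F_5 = -6.064114 N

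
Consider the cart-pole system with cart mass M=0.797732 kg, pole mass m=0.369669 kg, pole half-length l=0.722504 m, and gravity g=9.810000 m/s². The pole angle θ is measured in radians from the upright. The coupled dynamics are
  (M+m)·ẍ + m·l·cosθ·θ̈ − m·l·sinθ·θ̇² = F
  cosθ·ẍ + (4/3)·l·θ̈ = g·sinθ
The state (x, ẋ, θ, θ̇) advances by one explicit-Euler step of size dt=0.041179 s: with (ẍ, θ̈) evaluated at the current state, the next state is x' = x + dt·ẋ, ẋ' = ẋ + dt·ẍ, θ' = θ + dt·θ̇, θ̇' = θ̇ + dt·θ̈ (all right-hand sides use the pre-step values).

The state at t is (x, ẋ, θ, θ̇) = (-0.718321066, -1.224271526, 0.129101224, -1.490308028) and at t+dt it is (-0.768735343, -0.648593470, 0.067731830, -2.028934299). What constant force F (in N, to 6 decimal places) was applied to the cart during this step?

ẍ = (ẋ'−ẋ)/dt = (-0.648593470−-1.224271526)/0.041179 = 13.979894
θ̈ = (θ̇'−θ̇)/dt = (-2.028934299−-1.490308028)/0.041179 = -13.080120
sinθ=0.128743, cosθ=0.991678
F = (M+m)·ẍ + m·l·cosθ·θ̈ − m·l·sinθ·θ̇² = 16.320142 + -3.464461 − 0.076371 = 12.779310

F = 12.779310 N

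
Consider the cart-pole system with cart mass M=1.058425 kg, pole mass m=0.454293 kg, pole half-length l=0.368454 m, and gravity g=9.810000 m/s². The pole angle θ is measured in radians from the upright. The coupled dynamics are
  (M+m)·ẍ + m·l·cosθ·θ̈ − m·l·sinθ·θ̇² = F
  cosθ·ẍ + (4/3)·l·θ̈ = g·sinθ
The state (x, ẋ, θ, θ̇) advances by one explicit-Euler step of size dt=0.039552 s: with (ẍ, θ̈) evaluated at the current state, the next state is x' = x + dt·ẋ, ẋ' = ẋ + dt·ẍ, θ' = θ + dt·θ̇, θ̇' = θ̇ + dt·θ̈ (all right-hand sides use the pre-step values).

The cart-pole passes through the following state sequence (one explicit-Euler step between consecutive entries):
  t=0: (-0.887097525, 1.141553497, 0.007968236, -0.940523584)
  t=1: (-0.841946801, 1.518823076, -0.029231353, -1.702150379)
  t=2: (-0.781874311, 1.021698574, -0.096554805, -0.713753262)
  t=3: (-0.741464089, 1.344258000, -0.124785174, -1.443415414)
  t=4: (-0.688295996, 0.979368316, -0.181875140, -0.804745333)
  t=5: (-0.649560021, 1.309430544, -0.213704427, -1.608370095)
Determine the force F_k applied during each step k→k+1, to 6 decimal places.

F_0 = 11.204848 N
F_1 = -14.817843 N
F_2 = 9.271344 N
F_3 = -11.230411 N
F_4 = 9.298383 N

step 0→1:
  ẍ = (ẋ'−ẋ)/dt = (1.518823076−1.141553497)/0.039552 = 9.538571
  θ̈ = (θ̇'−θ̇)/dt = (-1.702150379−-0.940523584)/0.039552 = -19.256341
  sinθ=0.007968, cosθ=0.999968
  F = (M+m)·ẍ + m·l·cosθ·θ̈ − m·l·sinθ·θ̇² = 14.429169 + -3.223141 − 0.001180 = 11.204848
step 1→2:
  ẍ = (ẋ'−ẋ)/dt = (1.021698574−1.518823076)/0.039552 = -12.568884
  θ̈ = (θ̇'−θ̇)/dt = (-0.713753262−-1.702150379)/0.039552 = 24.989814
  sinθ=-0.029227, cosθ=0.999573
  F = (M+m)·ẍ + m·l·cosθ·θ̈ − m·l·sinθ·θ̇² = -19.013177 + 4.181160 − -0.014174 = -14.817843
step 2→3:
  ẍ = (ẋ'−ẋ)/dt = (1.344258000−1.021698574)/0.039552 = 8.155325
  θ̈ = (θ̇'−θ̇)/dt = (-1.443415414−-0.713753262)/0.039552 = -18.448173
  sinθ=-0.096405, cosθ=0.995342
  F = (M+m)·ẍ + m·l·cosθ·θ̈ − m·l·sinθ·θ̇² = 12.336707 + -3.073584 − -0.008221 = 9.271344
step 3→4:
  ẍ = (ẋ'−ẋ)/dt = (0.979368316−1.344258000)/0.039552 = -9.225568
  θ̈ = (θ̇'−θ̇)/dt = (-0.804745333−-1.443415414)/0.039552 = 16.147605
  sinθ=-0.124462, cosθ=0.992224
  F = (M+m)·ẍ + m·l·cosθ·θ̈ − m·l·sinθ·θ̇² = -13.955684 + 2.681868 − -0.043405 = -11.230411
step 4→5:
  ẍ = (ẋ'−ẋ)/dt = (1.309430544−0.979368316)/0.039552 = 8.345020
  θ̈ = (θ̇'−θ̇)/dt = (-1.608370095−-0.804745333)/0.039552 = -20.318183
  sinθ=-0.180874, cosθ=0.983506
  F = (M+m)·ẍ + m·l·cosθ·θ̈ − m·l·sinθ·θ̇² = 12.623662 + -3.344886 − -0.019607 = 9.298383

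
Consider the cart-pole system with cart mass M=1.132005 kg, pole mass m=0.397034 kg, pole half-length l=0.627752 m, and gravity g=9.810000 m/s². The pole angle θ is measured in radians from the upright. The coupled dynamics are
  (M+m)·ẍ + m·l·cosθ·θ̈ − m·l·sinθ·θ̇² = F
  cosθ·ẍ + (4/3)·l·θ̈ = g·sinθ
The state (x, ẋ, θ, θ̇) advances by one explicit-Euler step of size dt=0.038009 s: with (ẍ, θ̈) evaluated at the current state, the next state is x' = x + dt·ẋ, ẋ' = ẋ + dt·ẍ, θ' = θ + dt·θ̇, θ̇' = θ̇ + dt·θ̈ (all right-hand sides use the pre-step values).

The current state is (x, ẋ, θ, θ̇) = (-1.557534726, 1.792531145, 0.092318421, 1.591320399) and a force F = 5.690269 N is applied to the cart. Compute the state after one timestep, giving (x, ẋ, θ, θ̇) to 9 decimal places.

sinθ=0.092187343, cosθ=0.995741680
temp = (F + m·l·θ̇²·sinθ)/(M+m) = (5.690269 + 0.058183838)/1.529039 = 3.759520089
θ̈ = (g·sinθ − cosθ·temp)/(l·(4/3 − m·cos²θ/(M+m))) = -4.203759041
ẍ = temp − m·l·θ̈·cosθ/(M+m) = 4.441830098
Euler: x'=-1.557534726+0.038009·1.792531145=-1.489402410, ẋ'=1.792531145+0.038009·4.441830098=1.961360665
       θ'=0.092318421+0.038009·1.591320399=0.152802918, θ̇'=1.591320399+0.038009·-4.203759041=1.431539722

(-1.489402410, 1.961360665, 0.152802918, 1.431539722)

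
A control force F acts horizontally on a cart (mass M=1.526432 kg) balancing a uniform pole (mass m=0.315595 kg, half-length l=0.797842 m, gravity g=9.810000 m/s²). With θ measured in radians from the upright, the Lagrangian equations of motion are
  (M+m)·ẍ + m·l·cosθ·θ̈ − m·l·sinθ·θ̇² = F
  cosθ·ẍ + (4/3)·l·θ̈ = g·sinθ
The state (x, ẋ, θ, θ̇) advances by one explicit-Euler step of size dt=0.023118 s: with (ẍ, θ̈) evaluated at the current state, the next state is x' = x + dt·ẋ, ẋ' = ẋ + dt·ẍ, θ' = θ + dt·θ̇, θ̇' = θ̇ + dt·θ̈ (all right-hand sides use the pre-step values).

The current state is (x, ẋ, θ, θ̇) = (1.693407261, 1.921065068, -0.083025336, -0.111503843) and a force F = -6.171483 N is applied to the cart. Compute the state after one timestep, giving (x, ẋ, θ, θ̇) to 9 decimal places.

sinθ=-0.082929984, cosθ=0.996555376
temp = (F + m·l·θ̇²·sinθ)/(M+m) = (-6.171483 + -0.000259620)/1.842027 = -3.350516914
θ̈ = (g·sinθ − cosθ·temp)/(l·(4/3 − m·cos²θ/(M+m))) = 2.721268771
ẍ = temp − m·l·θ̈·cosθ/(M+m) = -3.721218028
Euler: x'=1.693407261+0.023118·1.921065068=1.737818443, ẋ'=1.921065068+0.023118·-3.721218028=1.835037950
       θ'=-0.083025336+0.023118·-0.111503843=-0.085603082, θ̇'=-0.111503843+0.023118·2.721268771=-0.048593552

(1.737818443, 1.835037950, -0.085603082, -0.048593552)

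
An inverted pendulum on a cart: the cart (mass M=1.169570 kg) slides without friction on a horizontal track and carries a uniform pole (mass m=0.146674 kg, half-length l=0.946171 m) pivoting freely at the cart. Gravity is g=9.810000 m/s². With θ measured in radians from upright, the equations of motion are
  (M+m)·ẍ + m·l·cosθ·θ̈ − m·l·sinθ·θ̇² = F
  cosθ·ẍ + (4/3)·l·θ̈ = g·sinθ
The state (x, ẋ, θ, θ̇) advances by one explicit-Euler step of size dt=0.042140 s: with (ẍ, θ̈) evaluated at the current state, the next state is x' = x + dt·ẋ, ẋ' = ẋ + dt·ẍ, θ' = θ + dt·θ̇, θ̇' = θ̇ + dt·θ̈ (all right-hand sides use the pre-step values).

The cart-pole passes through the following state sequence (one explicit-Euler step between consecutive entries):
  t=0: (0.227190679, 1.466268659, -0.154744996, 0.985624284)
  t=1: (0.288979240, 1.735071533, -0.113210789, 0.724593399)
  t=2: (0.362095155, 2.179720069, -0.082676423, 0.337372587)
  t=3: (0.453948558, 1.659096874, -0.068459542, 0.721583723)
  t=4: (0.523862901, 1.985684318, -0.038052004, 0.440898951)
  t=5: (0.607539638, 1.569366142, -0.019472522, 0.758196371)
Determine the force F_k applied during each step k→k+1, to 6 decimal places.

step 0→1:
  ẍ = (ẋ'−ẋ)/dt = (1.735071533−1.466268659)/0.042140 = 6.378806
  θ̈ = (θ̇'−θ̇)/dt = (0.724593399−0.985624284)/0.042140 = -6.194373
  sinθ=-0.154128, cosθ=0.988051
  F = (M+m)·ẍ + m·l·cosθ·θ̈ − m·l·sinθ·θ̇² = 8.396065 + -0.849375 − -0.020779 = 7.567469
step 1→2:
  ẍ = (ẋ'−ẋ)/dt = (2.179720069−1.735071533)/0.042140 = 10.551698
  θ̈ = (θ̇'−θ̇)/dt = (0.337372587−0.724593399)/0.042140 = -9.188913
  sinθ=-0.112969, cosθ=0.993599
  F = (M+m)·ẍ + m·l·cosθ·θ̈ − m·l·sinθ·θ̇² = 13.888609 + -1.267062 − -0.008231 = 12.629778
step 2→3:
  ẍ = (ẋ'−ẋ)/dt = (1.659096874−2.179720069)/0.042140 = -12.354608
  θ̈ = (θ̇'−θ̇)/dt = (0.721583723−0.337372587)/0.042140 = 9.117493
  sinθ=-0.082582, cosθ=0.996584
  F = (M+m)·ẍ + m·l·cosθ·θ̈ − m·l·sinθ·θ̇² = -16.261679 + 1.260992 − -0.001304 = -14.999383
step 3→4:
  ẍ = (ẋ'−ẋ)/dt = (1.985684318−1.659096874)/0.042140 = 7.750058
  θ̈ = (θ̇'−θ̇)/dt = (0.440898951−0.721583723)/0.042140 = -6.660768
  sinθ=-0.068406, cosθ=0.997658
  F = (M+m)·ẍ + m·l·cosθ·θ̈ − m·l·sinθ·θ̇² = 10.200967 + -0.922207 − -0.004943 = 9.283703
step 4→5:
  ẍ = (ẋ'−ẋ)/dt = (1.569366142−1.985684318)/0.042140 = -9.879406
  θ̈ = (θ̇'−θ̇)/dt = (0.758196371−0.440898951)/0.042140 = 7.529602
  sinθ=-0.038043, cosθ=0.999276
  F = (M+m)·ẍ + m·l·cosθ·θ̈ − m·l·sinθ·θ̇² = -13.003709 + 1.044192 − -0.001026 = -11.958491

F_0 = 7.567469 N
F_1 = 12.629778 N
F_2 = -14.999383 N
F_3 = 9.283703 N
F_4 = -11.958491 N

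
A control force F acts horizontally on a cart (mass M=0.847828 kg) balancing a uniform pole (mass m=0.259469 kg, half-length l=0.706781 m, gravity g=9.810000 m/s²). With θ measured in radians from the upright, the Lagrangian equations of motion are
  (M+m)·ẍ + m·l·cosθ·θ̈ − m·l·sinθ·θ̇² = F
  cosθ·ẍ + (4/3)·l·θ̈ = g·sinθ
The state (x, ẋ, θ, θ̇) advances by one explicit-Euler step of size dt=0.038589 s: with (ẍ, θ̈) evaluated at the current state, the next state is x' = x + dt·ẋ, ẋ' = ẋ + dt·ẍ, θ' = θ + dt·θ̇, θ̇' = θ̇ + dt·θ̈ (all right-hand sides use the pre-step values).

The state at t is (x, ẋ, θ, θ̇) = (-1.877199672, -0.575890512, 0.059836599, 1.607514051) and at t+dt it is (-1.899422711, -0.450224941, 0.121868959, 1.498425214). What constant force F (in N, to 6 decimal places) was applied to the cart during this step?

ẍ = (ẋ'−ẋ)/dt = (-0.450224941−-0.575890512)/0.038589 = 3.256513
θ̈ = (θ̇'−θ̇)/dt = (1.498425214−1.607514051)/0.038589 = -2.826941
sinθ=0.059801, cosθ=0.998210
F = (M+m)·ẍ + m·l·cosθ·θ̈ − m·l·sinθ·θ̇² = 3.605927 + -0.517499 − 0.028339 = 3.060089

F = 3.060089 N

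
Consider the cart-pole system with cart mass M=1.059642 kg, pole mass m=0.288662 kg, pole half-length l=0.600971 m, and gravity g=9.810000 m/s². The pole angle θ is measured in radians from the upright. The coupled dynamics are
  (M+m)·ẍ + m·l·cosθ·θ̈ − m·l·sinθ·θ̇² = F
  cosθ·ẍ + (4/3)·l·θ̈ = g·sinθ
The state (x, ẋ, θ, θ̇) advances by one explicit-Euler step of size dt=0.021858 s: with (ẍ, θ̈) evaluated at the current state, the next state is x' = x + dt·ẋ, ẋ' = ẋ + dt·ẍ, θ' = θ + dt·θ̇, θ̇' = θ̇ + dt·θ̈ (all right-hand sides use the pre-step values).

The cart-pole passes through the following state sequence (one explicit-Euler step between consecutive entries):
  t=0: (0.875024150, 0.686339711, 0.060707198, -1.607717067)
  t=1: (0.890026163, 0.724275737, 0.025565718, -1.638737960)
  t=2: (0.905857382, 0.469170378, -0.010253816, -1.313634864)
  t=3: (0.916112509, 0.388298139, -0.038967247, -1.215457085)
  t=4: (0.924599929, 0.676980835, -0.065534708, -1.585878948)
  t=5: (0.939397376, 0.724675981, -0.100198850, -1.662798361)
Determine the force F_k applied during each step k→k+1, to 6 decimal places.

step 0→1:
  ẍ = (ẋ'−ẋ)/dt = (0.724275737−0.686339711)/0.021858 = 1.735567
  θ̈ = (θ̇'−θ̇)/dt = (-1.638737960−-1.607717067)/0.021858 = -1.419201
  sinθ=0.060670, cosθ=0.998158
  F = (M+m)·ẍ + m·l·cosθ·θ̈ − m·l·sinθ·θ̇² = 2.340072 + -0.245746 − 0.027204 = 2.067122
step 1→2:
  ẍ = (ẋ'−ẋ)/dt = (0.469170378−0.724275737)/0.021858 = -11.671029
  θ̈ = (θ̇'−θ̇)/dt = (-1.313634864−-1.638737960)/0.021858 = 14.873415
  sinθ=0.025563, cosθ=0.999673
  F = (M+m)·ẍ + m·l·cosθ·θ̈ − m·l·sinθ·θ̇² = -15.736096 + 2.579359 − 0.011909 = -13.168645
step 2→3:
  ẍ = (ẋ'−ẋ)/dt = (0.388298139−0.469170378)/0.021858 = -3.699892
  θ̈ = (θ̇'−θ̇)/dt = (-1.215457085−-1.313634864)/0.021858 = 4.491618
  sinθ=-0.010254, cosθ=0.999947
  F = (M+m)·ẍ + m·l·cosθ·θ̈ − m·l·sinθ·θ̇² = -4.988579 + 0.779154 − -0.003070 = -4.206356
step 3→4:
  ẍ = (ẋ'−ẋ)/dt = (0.676980835−0.388298139)/0.021858 = 13.207187
  θ̈ = (θ̇'−θ̇)/dt = (-1.585878948−-1.215457085)/0.021858 = -16.946741
  sinθ=-0.038957, cosθ=0.999241
  F = (M+m)·ẍ + m·l·cosθ·θ̈ − m·l·sinθ·θ̇² = 17.807303 + -2.937646 − -0.009984 = 14.879641
step 4→5:
  ẍ = (ẋ'−ẋ)/dt = (0.724675981−0.676980835)/0.021858 = 2.182045
  θ̈ = (θ̇'−θ̇)/dt = (-1.662798361−-1.585878948)/0.021858 = -3.519051
  sinθ=-0.065488, cosθ=0.997853
  F = (M+m)·ẍ + m·l·cosθ·θ̈ − m·l·sinθ·θ̇² = 2.942060 + -0.609166 − -0.028572 = 2.361467

F_0 = 2.067122 N
F_1 = -13.168645 N
F_2 = -4.206356 N
F_3 = 14.879641 N
F_4 = 2.361467 N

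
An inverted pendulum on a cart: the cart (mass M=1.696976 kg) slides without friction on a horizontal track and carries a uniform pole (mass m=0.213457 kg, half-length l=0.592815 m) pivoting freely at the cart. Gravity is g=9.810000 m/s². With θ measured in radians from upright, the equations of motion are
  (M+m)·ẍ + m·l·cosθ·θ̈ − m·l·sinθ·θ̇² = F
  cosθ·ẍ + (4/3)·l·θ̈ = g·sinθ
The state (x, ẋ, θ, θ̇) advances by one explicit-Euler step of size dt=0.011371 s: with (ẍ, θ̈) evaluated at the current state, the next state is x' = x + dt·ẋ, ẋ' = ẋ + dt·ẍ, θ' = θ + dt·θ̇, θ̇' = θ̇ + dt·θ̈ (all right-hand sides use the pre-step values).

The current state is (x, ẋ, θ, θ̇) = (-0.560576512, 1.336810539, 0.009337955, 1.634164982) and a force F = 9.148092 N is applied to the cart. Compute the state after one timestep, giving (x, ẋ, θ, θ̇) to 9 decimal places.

(-0.545375639, 1.396165431, 0.027920045, 1.560393221)

sinθ=0.009337819, cosθ=0.999956402
temp = (F + m·l·θ̇²·sinθ)/(M+m) = (9.148092 + 0.003155490)/1.910433 = 4.790143120
θ̈ = (g·sinθ − cosθ·temp)/(l·(4/3 − m·cos²θ/(M+m))) = -6.487710911
ẍ = temp − m·l·θ̈·cosθ/(M+m) = 5.219848042
Euler: x'=-0.560576512+0.011371·1.336810539=-0.545375639, ẋ'=1.336810539+0.011371·5.219848042=1.396165431
       θ'=0.009337955+0.011371·1.634164982=0.027920045, θ̇'=1.634164982+0.011371·-6.487710911=1.560393221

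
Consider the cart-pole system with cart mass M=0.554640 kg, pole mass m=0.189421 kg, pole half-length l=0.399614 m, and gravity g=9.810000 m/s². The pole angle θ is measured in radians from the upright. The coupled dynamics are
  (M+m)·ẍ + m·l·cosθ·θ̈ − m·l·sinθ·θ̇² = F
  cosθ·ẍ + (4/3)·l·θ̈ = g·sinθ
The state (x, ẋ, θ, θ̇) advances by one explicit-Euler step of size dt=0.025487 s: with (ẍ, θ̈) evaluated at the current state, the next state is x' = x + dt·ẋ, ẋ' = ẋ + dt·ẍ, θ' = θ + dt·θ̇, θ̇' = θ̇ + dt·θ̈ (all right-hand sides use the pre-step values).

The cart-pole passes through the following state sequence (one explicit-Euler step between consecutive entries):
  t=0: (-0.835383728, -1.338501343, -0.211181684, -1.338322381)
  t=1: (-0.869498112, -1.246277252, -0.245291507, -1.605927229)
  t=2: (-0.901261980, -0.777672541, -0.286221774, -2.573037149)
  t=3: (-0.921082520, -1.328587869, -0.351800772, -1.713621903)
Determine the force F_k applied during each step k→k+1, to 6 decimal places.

F_0 = 1.943668 N
F_1 = 10.941436 N
F_2 = -13.493208 N

step 0→1:
  ẍ = (ẋ'−ẋ)/dt = (-1.246277252−-1.338501343)/0.025487 = 3.618476
  θ̈ = (θ̇'−θ̇)/dt = (-1.605927229−-1.338322381)/0.025487 = -10.499661
  sinθ=-0.209615, cosθ=0.977784
  F = (M+m)·ẍ + m·l·cosθ·θ̈ − m·l·sinθ·θ̇² = 2.692367 + -0.777118 − -0.028419 = 1.943668
step 1→2:
  ẍ = (ẋ'−ẋ)/dt = (-0.777672541−-1.246277252)/0.025487 = 18.386029
  θ̈ = (θ̇'−θ̇)/dt = (-2.573037149−-1.605927229)/0.025487 = -37.945224
  sinθ=-0.242839, cosθ=0.970067
  F = (M+m)·ẍ + m·l·cosθ·θ̈ − m·l·sinθ·θ̇² = 13.680327 + -2.786297 − -0.047407 = 10.941436
step 2→3:
  ẍ = (ẋ'−ẋ)/dt = (-1.328587869−-0.777672541)/0.025487 = -21.615542
  θ̈ = (θ̇'−θ̇)/dt = (-1.713621903−-2.573037149)/0.025487 = 33.719749
  sinθ=-0.282330, cosθ=0.959317
  F = (M+m)·ẍ + m·l·cosθ·θ̈ − m·l·sinθ·θ̇² = -16.083282 + 2.448587 − -0.141487 = -13.493208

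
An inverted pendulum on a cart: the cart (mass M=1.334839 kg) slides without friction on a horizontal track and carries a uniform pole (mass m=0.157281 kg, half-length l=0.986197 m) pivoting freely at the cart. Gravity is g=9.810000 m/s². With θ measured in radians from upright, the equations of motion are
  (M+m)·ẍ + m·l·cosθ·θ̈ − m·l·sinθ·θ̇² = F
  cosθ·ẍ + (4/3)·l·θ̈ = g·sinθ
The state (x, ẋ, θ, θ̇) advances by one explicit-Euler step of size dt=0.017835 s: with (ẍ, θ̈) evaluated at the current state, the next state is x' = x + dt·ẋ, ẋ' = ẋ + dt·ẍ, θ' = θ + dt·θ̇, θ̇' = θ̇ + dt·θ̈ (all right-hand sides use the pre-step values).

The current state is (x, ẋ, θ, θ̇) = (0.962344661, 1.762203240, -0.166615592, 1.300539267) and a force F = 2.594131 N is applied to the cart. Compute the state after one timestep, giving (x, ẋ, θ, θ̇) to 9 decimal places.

(0.993773556, 1.797679941, -0.143420474, 1.251865922)

sinθ=-0.165845766, cosθ=0.986151703
temp = (F + m·l·θ̇²·sinθ)/(M+m) = (2.594131 + -0.043510219)/1.492120 = 1.709393870
θ̈ = (g·sinθ − cosθ·temp)/(l·(4/3 − m·cos²θ/(M+m))) = -2.729091371
ẍ = temp − m·l·θ̈·cosθ/(M+m) = 1.989161841
Euler: x'=0.962344661+0.017835·1.762203240=0.993773556, ẋ'=1.762203240+0.017835·1.989161841=1.797679941
       θ'=-0.166615592+0.017835·1.300539267=-0.143420474, θ̇'=1.300539267+0.017835·-2.729091371=1.251865922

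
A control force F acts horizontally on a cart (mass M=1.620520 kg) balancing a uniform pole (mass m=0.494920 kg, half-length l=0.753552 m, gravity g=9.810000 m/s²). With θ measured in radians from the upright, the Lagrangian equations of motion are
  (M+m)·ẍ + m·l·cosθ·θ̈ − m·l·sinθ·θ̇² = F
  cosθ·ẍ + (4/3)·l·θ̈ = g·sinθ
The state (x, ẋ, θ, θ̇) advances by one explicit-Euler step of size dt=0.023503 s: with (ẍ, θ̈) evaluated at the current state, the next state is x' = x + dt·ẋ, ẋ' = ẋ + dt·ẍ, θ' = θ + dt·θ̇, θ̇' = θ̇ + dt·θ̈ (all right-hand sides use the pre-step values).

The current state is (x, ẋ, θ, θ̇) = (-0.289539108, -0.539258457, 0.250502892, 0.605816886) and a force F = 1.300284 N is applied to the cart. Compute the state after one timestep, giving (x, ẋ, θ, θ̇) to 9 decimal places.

(-0.302213300, -0.533143837, 0.264741406, 0.656806519)

sinθ=0.247891186, cosθ=0.968787882
temp = (F + m·l·θ̇²·sinθ)/(M+m) = (1.300284 + 0.033930641)/2.115440 = 0.630703136
θ̈ = (g·sinθ − cosθ·temp)/(l·(4/3 − m·cos²θ/(M+m))) = 2.169494676
ẍ = temp − m·l·θ̈·cosθ/(M+m) = 0.260163384
Euler: x'=-0.289539108+0.023503·-0.539258457=-0.302213300, ẋ'=-0.539258457+0.023503·0.260163384=-0.533143837
       θ'=0.250502892+0.023503·0.605816886=0.264741406, θ̇'=0.605816886+0.023503·2.169494676=0.656806519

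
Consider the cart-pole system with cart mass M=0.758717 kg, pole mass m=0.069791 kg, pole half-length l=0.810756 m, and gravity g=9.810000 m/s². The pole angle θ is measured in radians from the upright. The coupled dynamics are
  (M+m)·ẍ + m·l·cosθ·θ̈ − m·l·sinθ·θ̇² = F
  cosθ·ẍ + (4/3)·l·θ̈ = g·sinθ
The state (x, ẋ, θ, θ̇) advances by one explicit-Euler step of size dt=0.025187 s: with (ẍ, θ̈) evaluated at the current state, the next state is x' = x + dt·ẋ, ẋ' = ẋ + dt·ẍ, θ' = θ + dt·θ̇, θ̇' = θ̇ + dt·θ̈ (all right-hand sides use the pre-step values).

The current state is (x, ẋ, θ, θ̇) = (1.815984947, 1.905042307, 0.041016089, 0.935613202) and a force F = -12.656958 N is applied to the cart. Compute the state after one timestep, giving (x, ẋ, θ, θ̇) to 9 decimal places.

sinθ=0.041004590, cosθ=0.999158958
temp = (F + m·l·θ̇²·sinθ)/(M+m) = (-12.656958 + 0.002031023)/0.828508 = -15.274357010
θ̈ = (g·sinθ − cosθ·temp)/(l·(4/3 − m·cos²θ/(M+m))) = 15.465387954
ẍ = temp − m·l·θ̈·cosθ/(M+m) = -16.329687028
Euler: x'=1.815984947+0.025187·1.905042307=1.863967248, ẋ'=1.905042307+0.025187·-16.329687028=1.493746480
       θ'=0.041016089+0.025187·0.935613202=0.064581379, θ̇'=0.935613202+0.025187·15.465387954=1.325139928

(1.863967248, 1.493746480, 0.064581379, 1.325139928)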